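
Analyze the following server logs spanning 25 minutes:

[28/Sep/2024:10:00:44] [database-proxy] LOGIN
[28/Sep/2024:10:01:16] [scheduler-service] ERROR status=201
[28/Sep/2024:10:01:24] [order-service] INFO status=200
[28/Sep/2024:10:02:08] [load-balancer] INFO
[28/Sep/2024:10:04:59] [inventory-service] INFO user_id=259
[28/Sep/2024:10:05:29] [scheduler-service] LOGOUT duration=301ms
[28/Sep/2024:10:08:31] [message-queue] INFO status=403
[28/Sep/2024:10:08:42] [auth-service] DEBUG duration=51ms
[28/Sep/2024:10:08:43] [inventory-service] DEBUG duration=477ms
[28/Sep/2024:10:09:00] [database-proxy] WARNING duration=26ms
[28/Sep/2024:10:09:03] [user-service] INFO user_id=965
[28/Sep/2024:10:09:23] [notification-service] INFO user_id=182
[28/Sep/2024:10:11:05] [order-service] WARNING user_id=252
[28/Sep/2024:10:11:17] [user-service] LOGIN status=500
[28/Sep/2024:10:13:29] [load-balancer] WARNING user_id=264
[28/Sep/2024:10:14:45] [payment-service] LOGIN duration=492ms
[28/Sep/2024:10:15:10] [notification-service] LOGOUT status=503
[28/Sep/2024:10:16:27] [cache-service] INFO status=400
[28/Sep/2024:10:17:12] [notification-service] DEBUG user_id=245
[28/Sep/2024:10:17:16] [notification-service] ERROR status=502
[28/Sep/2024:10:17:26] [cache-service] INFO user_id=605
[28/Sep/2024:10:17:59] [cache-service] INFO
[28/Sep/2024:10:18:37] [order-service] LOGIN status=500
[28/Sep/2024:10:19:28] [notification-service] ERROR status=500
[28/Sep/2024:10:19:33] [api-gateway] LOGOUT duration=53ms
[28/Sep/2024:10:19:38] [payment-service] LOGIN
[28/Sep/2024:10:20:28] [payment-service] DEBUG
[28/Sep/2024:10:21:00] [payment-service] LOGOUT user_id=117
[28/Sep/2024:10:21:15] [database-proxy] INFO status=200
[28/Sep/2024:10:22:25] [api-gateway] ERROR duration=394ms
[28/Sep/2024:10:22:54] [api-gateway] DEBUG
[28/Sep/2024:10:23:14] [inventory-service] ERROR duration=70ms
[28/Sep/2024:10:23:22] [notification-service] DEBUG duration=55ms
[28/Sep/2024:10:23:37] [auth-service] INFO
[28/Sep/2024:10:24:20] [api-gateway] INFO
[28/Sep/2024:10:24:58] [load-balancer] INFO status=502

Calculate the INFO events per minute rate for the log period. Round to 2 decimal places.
0.52

To calculate the rate:

1. Count total INFO events: 13
2. Total time period: 25 minutes
3. Rate = 13 / 25 = 0.52 events per minute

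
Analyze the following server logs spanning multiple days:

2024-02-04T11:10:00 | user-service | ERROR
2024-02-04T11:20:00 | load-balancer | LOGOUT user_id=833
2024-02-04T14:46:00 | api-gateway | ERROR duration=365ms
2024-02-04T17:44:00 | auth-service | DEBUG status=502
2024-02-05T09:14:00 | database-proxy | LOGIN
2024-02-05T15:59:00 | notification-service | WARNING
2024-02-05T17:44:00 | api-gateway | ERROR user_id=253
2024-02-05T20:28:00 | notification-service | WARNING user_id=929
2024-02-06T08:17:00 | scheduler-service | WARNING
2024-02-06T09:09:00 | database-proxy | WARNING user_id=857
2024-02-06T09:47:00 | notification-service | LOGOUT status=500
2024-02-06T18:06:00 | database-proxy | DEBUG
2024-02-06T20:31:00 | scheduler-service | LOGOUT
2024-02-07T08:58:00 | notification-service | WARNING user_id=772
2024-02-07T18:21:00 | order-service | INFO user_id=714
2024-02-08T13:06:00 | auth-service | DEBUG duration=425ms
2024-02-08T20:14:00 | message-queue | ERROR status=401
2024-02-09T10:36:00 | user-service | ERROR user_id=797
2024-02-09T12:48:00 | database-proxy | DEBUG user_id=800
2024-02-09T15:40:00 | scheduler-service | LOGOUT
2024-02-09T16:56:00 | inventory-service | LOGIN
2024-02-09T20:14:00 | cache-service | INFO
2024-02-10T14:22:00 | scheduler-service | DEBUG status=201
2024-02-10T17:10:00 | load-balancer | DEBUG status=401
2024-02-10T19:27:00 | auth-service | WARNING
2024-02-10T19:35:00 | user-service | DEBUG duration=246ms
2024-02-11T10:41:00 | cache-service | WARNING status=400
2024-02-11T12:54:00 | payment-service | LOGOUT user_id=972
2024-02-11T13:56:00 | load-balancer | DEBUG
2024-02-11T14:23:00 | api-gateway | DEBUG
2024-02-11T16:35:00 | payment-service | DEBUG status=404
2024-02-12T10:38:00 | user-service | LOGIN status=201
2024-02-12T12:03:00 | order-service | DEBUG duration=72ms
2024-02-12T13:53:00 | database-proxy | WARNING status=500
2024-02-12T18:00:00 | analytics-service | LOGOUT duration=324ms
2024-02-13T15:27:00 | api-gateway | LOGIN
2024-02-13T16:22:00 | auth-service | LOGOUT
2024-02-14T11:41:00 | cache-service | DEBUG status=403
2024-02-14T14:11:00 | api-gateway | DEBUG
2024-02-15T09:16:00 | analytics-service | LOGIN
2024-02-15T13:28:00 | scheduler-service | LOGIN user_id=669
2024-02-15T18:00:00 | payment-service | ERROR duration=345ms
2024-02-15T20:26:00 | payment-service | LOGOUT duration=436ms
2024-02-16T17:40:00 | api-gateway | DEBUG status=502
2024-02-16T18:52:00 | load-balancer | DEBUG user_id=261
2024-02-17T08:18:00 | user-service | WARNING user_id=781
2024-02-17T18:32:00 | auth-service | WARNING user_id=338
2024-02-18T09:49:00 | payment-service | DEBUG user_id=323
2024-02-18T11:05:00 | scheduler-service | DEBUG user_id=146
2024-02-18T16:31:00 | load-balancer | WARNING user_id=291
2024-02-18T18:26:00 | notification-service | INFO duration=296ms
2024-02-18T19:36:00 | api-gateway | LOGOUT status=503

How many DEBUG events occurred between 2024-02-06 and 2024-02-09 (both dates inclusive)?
3

To filter by date range:

1. Date range: 2024-02-06 through 2024-02-09, both dates inclusive
2. Filter for DEBUG events whose date falls in this range
3. Count matching events: 3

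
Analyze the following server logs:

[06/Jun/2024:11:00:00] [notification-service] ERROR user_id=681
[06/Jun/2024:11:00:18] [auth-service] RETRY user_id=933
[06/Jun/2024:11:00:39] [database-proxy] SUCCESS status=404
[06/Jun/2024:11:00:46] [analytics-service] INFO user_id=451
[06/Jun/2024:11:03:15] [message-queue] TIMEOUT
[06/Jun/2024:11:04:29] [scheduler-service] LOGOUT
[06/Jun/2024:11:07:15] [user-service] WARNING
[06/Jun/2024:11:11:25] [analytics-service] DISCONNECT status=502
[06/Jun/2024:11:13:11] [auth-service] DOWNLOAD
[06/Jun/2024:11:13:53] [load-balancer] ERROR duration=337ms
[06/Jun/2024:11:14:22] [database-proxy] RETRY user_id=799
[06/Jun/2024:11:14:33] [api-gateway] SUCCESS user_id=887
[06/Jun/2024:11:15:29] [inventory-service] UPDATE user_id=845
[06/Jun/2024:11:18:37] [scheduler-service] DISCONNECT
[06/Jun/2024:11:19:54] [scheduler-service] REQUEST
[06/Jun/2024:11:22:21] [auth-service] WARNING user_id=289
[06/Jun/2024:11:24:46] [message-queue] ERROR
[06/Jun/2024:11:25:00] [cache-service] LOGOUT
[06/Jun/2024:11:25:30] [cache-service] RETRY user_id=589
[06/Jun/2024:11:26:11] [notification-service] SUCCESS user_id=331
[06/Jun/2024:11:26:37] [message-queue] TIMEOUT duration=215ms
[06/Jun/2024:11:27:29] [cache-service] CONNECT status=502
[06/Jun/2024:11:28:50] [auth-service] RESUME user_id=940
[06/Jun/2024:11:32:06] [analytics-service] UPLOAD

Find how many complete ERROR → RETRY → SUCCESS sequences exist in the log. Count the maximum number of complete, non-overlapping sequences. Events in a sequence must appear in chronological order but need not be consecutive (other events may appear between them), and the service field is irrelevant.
3

To count sequences:

1. Look for pattern: ERROR → RETRY → SUCCESS
2. Greedily scan the log in chronological order, matching each sequence element in turn (ignoring service)
3. Each time the full pattern completes, increment the count and restart matching from the next event
4. Complete non-overlapping sequences found: 3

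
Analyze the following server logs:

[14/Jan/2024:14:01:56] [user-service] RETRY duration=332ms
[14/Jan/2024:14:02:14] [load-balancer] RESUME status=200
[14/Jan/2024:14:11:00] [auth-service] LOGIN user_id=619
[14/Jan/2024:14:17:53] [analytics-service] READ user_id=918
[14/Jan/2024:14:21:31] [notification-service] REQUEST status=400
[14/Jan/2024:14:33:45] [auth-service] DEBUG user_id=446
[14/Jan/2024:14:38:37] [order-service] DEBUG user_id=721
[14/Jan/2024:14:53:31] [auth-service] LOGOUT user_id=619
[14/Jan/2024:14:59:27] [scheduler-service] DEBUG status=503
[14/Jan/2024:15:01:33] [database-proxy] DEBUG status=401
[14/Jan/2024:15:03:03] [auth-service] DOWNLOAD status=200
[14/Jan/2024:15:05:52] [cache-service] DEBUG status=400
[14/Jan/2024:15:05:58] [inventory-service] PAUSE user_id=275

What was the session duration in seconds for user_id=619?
2551

To calculate session duration:

1. Find LOGIN event for user_id=619: 14/Jan/2024:14:11:00
2. Find LOGOUT event for user_id=619: 14/Jan/2024:14:53:31
3. Session duration: 14/Jan/2024:14:53:31 - 14/Jan/2024:14:11:00 = 2551 seconds (42 minutes)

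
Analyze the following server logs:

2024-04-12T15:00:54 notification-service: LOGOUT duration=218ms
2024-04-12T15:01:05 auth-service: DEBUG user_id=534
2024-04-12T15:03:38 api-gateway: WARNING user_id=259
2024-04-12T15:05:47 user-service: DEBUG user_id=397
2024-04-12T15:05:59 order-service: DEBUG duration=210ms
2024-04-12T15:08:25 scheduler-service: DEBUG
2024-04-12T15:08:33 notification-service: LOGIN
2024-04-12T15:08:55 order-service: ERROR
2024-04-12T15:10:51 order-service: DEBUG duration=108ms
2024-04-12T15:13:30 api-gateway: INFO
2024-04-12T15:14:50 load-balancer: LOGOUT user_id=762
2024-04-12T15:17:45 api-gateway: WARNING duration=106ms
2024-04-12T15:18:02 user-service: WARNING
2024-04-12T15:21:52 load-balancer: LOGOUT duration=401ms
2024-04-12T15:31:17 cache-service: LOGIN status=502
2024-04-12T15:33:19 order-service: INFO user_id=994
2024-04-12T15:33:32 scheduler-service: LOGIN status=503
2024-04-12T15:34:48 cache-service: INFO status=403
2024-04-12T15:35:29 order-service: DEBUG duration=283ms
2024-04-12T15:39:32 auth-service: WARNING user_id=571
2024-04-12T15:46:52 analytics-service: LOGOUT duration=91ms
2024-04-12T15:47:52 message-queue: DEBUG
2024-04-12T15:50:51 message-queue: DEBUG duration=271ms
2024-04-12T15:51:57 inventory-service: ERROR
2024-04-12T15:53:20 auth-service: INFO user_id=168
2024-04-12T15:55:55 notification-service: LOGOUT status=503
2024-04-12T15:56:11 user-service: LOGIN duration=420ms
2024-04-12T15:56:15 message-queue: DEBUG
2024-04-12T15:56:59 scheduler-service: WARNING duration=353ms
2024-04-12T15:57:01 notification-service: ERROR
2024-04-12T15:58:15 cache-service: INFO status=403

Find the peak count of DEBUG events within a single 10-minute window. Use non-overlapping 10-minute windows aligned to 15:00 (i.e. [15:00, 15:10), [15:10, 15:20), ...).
4

To find the burst window:

1. Divide the log period into non-overlapping 10-minute windows starting at 15:00
2. Count DEBUG events in each window
3. Find the window with maximum count
4. Maximum events in a window: 4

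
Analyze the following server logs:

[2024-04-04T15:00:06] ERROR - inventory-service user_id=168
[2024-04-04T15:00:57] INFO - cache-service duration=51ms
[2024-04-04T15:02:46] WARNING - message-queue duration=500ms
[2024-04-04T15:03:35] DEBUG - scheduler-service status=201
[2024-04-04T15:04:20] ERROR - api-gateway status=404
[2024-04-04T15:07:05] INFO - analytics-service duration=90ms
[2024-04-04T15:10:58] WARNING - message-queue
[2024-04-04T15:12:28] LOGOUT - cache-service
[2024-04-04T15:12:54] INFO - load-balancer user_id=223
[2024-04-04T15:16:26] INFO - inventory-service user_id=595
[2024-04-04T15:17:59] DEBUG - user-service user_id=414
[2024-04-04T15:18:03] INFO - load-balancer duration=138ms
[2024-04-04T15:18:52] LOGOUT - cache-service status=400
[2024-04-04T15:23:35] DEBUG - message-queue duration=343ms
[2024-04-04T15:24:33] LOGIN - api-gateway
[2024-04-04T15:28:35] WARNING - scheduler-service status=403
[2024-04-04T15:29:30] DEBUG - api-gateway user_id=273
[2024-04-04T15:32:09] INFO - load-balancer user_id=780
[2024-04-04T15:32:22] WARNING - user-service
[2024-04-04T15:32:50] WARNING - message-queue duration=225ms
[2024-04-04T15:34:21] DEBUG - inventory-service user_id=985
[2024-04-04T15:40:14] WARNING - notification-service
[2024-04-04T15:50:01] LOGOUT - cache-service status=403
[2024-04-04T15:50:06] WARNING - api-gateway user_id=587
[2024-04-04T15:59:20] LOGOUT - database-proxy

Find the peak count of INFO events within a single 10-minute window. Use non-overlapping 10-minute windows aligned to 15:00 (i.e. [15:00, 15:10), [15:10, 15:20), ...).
3

To find the burst window:

1. Divide the log period into non-overlapping 10-minute windows starting at 15:00
2. Count INFO events in each window
3. Find the window with maximum count
4. Maximum events in a window: 3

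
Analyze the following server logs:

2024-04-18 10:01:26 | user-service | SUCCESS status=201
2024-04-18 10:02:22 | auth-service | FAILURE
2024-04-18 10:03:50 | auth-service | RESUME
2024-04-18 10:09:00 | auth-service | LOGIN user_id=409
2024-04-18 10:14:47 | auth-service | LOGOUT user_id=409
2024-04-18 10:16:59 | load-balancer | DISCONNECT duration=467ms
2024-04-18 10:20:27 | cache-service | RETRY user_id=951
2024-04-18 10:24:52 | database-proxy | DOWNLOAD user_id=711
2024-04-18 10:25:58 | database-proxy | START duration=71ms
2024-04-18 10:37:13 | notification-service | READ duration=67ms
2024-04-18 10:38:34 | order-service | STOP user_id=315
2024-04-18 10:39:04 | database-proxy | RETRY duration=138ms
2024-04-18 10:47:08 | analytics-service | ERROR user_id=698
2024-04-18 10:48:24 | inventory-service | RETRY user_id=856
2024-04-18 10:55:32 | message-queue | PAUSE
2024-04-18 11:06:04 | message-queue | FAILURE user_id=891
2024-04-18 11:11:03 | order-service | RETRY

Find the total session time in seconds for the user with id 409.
347

To calculate session duration:

1. Find LOGIN event for user_id=409: 2024-04-18 10:09:00
2. Find LOGOUT event for user_id=409: 2024-04-18 10:14:47
3. Session duration: 2024-04-18 10:14:47 - 2024-04-18 10:09:00 = 347 seconds (5 minutes)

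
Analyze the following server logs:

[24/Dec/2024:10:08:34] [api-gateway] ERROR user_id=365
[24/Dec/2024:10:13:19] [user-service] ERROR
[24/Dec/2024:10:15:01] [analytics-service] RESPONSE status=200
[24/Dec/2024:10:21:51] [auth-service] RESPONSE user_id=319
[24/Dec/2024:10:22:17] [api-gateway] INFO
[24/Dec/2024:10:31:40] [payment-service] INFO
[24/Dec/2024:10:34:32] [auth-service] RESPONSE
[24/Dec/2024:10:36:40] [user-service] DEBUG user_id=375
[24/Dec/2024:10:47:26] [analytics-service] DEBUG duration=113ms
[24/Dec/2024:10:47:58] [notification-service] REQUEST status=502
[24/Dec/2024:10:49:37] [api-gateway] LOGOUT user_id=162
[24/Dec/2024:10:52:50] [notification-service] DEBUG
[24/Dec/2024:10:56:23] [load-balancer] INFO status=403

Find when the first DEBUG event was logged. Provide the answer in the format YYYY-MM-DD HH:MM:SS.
2024-12-24 10:36:40

To find the first event:

1. Filter for all DEBUG events
2. Sort by timestamp
3. Select the first one
4. Timestamp: 2024-12-24 10:36:40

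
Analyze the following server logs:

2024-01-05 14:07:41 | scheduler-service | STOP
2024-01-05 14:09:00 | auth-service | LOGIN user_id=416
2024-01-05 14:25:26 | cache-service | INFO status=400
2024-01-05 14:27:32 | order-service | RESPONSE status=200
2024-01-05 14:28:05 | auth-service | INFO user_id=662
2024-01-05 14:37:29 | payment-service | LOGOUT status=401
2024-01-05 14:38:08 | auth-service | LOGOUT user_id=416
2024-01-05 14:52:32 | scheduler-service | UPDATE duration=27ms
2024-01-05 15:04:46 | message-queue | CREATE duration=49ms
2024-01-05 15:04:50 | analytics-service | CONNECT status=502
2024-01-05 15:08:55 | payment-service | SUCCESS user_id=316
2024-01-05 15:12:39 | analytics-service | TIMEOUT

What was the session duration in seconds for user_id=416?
1748

To calculate session duration:

1. Find LOGIN event for user_id=416: 2024-01-05 14:09:00
2. Find LOGOUT event for user_id=416: 2024-01-05 14:38:08
3. Session duration: 2024-01-05 14:38:08 - 2024-01-05 14:09:00 = 1748 seconds (29 minutes)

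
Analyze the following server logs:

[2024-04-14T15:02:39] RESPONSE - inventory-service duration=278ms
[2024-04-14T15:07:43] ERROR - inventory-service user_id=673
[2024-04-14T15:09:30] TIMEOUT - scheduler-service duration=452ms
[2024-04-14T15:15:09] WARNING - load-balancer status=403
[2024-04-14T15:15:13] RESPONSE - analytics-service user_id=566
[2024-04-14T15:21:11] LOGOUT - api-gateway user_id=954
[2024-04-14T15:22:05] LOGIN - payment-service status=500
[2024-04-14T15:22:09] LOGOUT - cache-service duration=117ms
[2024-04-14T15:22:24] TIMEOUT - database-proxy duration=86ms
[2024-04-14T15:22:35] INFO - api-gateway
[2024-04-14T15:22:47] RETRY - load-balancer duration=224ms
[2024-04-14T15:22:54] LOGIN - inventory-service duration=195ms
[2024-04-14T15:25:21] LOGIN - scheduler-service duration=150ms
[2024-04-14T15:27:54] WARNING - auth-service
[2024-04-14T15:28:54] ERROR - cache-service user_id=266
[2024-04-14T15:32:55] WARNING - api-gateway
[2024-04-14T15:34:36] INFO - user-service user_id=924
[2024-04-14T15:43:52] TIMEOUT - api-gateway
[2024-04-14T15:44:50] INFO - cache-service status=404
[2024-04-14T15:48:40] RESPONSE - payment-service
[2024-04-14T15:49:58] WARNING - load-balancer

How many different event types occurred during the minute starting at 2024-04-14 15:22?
5

To count unique event types:

1. Filter events in the minute starting at 2024-04-14 15:22
2. Extract event types from matching entries
3. Count unique types: 5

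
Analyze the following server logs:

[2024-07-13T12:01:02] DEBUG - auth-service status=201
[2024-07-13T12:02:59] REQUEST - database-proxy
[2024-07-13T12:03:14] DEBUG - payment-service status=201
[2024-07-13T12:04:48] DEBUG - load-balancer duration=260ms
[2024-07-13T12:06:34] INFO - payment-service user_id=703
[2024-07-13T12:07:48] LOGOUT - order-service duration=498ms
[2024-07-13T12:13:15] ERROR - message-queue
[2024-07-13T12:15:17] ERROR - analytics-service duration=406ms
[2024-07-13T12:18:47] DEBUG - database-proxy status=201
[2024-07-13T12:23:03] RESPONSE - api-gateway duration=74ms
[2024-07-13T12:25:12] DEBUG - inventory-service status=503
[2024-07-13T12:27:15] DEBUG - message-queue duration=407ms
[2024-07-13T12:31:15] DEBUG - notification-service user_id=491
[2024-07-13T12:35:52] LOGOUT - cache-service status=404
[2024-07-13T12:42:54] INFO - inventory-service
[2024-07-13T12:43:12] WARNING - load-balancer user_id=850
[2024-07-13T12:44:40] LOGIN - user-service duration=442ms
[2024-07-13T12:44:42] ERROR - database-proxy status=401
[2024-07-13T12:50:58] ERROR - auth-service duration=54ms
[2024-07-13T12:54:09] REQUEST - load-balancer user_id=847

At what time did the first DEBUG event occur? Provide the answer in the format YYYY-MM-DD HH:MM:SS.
2024-07-13 12:01:02

To find the first event:

1. Filter for all DEBUG events
2. Sort by timestamp
3. Select the first one
4. Timestamp: 2024-07-13 12:01:02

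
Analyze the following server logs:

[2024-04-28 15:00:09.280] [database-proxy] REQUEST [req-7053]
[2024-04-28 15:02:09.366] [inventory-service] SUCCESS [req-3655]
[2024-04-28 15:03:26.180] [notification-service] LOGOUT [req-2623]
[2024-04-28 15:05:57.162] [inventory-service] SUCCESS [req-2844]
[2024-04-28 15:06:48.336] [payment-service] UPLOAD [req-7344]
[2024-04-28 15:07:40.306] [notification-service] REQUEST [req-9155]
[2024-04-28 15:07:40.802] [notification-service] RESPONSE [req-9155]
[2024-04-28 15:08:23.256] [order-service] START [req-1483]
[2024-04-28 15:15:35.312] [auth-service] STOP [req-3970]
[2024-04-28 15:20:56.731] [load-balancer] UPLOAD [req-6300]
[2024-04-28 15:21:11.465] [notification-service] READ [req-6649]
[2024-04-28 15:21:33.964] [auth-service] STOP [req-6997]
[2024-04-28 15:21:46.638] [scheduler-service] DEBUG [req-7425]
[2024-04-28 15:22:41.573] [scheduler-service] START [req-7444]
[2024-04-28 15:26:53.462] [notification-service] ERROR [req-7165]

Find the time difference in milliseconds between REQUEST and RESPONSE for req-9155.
496

To calculate latency:

1. Find REQUEST with id req-9155: 2024-04-28 15:07:40.306
2. Find RESPONSE with id req-9155: 2024-04-28 15:07:40.802
3. Latency: 2024-04-28 15:07:40.802 - 2024-04-28 15:07:40.306 = 496ms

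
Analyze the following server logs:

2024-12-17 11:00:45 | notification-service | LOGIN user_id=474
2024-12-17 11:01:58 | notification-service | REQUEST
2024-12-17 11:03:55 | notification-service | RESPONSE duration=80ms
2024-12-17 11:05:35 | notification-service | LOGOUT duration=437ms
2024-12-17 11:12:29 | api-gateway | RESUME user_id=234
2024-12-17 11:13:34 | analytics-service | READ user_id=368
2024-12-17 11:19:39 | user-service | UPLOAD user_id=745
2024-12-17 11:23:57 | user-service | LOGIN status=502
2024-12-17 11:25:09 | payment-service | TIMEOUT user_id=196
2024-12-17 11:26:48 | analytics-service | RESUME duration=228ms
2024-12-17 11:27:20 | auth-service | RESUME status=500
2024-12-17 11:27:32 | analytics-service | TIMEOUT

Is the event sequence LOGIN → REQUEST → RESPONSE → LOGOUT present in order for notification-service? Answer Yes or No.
Yes

To verify sequence order:

1. Find all events in sequence LOGIN → REQUEST → RESPONSE → LOGOUT for notification-service
2. Extract their timestamps
3. Check if timestamps are in ascending order
4. Result: Yes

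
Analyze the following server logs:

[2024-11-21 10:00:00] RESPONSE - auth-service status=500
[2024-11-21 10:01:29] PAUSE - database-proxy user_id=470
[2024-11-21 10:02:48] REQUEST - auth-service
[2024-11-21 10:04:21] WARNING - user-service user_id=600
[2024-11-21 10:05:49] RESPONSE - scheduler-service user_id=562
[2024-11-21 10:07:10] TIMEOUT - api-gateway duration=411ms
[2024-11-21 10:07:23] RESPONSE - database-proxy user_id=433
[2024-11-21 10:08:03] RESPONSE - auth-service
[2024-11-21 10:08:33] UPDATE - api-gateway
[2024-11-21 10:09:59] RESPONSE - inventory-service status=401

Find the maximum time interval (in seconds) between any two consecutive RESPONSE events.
349

To find the longest gap:

1. Extract all RESPONSE events in chronological order
2. Calculate time differences between consecutive events
3. Find the maximum difference
4. Longest gap: 349 seconds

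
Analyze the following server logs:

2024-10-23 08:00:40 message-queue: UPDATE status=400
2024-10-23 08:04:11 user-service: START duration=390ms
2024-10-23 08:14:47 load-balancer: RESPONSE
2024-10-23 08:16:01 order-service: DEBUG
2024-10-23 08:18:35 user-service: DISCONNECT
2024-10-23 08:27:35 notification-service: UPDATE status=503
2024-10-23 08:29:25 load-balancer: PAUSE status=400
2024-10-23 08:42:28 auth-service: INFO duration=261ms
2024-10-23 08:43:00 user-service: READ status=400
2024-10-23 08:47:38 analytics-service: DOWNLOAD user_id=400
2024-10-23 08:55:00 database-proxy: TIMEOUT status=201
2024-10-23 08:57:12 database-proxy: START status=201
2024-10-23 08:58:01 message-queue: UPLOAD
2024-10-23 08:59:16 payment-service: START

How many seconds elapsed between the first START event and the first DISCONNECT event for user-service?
864

To find the time between events:

1. Locate the first START event for user-service: 2024-10-23 08:04:11
2. Locate the first DISCONNECT event for user-service: 2024-10-23 08:18:35
3. Calculate the difference: 2024-10-23 08:18:35 - 2024-10-23 08:04:11 = 864 seconds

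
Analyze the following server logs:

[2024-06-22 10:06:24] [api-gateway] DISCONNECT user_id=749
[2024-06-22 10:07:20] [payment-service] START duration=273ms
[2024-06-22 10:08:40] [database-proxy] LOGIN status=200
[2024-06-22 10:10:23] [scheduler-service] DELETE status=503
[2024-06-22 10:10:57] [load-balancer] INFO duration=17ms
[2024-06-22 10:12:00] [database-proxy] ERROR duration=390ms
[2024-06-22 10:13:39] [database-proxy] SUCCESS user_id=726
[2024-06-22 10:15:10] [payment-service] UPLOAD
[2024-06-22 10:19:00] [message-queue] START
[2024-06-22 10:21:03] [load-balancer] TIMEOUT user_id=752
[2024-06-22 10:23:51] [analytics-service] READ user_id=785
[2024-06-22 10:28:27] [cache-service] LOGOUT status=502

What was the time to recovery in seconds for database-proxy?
99

To calculate recovery time:

1. Find ERROR event for database-proxy: 2024-06-22 10:12:00
2. Find next SUCCESS event for database-proxy: 2024-06-22 10:13:39
3. Recovery time: 2024-06-22 10:13:39 - 2024-06-22 10:12:00 = 99 seconds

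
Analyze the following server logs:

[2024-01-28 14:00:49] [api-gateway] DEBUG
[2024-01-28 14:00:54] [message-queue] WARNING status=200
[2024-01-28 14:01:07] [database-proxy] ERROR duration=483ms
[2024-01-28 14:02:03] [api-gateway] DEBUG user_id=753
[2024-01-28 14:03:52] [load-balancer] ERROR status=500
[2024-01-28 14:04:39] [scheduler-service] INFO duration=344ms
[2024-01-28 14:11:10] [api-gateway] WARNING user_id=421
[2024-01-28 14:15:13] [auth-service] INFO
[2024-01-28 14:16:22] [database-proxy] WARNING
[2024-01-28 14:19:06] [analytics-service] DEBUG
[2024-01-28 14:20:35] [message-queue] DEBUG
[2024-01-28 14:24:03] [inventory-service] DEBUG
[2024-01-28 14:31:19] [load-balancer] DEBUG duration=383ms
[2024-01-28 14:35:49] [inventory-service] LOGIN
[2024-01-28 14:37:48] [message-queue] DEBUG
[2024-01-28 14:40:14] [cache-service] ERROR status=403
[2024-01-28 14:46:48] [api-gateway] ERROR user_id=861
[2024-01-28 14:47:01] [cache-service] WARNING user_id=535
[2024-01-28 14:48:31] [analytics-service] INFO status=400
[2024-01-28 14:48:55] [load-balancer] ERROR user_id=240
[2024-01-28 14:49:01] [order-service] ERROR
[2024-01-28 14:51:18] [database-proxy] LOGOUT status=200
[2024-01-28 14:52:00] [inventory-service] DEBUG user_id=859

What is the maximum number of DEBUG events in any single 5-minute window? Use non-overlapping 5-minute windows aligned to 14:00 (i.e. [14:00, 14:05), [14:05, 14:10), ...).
2

To find the burst window:

1. Divide the log period into non-overlapping 5-minute windows starting at 14:00
2. Count DEBUG events in each window
3. Find the window with maximum count
4. Maximum events in a window: 2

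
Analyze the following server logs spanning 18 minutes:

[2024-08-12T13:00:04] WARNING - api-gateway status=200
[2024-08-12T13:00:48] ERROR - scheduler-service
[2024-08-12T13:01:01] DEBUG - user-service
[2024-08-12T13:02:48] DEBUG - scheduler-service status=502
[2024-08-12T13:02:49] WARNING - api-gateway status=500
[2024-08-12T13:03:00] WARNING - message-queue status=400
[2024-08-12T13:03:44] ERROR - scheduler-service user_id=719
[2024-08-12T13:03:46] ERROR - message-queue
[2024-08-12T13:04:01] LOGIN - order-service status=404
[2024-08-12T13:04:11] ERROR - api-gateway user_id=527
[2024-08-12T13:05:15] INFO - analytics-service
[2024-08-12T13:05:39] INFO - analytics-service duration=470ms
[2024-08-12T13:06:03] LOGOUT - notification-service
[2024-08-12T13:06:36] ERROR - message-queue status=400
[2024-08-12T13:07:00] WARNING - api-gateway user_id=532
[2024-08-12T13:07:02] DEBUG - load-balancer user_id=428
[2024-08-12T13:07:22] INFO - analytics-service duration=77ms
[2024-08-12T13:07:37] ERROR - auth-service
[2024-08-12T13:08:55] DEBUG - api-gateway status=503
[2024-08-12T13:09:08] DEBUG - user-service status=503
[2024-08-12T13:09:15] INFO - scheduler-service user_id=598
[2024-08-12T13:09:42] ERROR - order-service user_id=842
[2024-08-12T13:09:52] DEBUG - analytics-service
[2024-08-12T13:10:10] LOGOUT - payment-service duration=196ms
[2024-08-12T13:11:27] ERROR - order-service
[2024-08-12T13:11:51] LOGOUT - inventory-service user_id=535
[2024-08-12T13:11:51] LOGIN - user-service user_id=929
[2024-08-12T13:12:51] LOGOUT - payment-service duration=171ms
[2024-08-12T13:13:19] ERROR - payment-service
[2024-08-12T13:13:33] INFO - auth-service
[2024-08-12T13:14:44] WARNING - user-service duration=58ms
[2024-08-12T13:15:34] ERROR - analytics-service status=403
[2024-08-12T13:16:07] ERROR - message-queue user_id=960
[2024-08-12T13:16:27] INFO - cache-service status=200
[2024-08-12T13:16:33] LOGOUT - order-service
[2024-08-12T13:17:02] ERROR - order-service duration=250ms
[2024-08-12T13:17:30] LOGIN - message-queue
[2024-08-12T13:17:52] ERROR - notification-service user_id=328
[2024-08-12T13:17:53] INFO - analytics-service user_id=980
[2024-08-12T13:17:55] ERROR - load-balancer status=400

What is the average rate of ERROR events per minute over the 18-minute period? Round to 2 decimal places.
0.78

To calculate the rate:

1. Count total ERROR events: 14
2. Total time period: 18 minutes
3. Rate = 14 / 18 = 0.78 events per minute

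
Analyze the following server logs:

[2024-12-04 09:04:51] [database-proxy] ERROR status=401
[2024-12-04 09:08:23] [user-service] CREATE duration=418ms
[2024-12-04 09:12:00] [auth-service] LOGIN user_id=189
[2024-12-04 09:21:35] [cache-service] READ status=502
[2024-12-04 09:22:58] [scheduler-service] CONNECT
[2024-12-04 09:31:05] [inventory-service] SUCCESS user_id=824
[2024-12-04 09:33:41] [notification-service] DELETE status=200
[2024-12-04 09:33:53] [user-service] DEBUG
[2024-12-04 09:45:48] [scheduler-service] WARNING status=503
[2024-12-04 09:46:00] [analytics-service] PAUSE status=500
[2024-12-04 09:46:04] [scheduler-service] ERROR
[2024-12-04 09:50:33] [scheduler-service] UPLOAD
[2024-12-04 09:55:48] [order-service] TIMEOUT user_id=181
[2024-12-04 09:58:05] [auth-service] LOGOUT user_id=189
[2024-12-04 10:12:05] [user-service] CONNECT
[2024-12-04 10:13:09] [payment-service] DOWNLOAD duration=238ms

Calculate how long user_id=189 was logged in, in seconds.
2765

To calculate session duration:

1. Find LOGIN event for user_id=189: 2024-12-04 09:12:00
2. Find LOGOUT event for user_id=189: 2024-12-04 09:58:05
3. Session duration: 2024-12-04 09:58:05 - 2024-12-04 09:12:00 = 2765 seconds (46 minutes)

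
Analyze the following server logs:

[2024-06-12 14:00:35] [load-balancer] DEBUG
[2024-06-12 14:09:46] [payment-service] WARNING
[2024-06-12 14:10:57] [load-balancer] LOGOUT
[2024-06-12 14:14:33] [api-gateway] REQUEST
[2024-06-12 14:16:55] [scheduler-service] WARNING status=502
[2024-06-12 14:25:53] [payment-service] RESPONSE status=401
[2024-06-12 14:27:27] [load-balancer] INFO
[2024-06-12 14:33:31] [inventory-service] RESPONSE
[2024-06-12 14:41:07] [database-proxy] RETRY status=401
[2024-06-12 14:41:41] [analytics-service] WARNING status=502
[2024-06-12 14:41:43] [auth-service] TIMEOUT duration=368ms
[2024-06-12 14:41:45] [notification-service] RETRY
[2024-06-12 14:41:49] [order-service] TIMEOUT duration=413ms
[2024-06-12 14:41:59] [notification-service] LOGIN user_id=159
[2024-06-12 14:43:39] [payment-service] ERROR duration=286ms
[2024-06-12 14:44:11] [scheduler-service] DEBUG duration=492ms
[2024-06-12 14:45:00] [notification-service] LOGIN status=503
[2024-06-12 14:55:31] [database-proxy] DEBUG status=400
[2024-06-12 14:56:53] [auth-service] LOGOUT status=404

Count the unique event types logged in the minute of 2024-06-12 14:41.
4

To count unique event types:

1. Filter events in the minute starting at 2024-06-12 14:41
2. Extract event types from matching entries
3. Count unique types: 4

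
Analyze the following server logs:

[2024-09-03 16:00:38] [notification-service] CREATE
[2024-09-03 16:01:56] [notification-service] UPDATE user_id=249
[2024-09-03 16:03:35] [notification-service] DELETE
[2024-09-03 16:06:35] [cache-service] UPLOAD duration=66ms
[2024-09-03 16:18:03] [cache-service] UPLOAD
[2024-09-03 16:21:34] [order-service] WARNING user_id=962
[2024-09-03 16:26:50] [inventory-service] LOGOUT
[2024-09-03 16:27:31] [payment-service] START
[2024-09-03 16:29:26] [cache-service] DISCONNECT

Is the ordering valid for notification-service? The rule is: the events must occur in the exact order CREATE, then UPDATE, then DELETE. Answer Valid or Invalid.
Valid

To validate ordering:

1. Required order: CREATE → UPDATE → DELETE
2. Rule: the events must occur in the exact order CREATE, then UPDATE, then DELETE
3. Check actual order of events for notification-service
4. Result: Valid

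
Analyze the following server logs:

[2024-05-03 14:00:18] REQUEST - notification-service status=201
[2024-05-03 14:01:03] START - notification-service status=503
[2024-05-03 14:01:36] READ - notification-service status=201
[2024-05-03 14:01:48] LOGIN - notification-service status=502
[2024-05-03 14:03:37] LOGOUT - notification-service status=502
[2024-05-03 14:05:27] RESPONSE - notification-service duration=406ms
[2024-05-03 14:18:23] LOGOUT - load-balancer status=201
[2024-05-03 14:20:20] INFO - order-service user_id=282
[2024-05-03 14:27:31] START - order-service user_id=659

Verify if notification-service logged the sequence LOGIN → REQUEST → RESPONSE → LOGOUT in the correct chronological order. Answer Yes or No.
No

To verify sequence order:

1. Find all events in sequence LOGIN → REQUEST → RESPONSE → LOGOUT for notification-service
2. Extract their timestamps
3. Check if timestamps are in ascending order
4. Result: No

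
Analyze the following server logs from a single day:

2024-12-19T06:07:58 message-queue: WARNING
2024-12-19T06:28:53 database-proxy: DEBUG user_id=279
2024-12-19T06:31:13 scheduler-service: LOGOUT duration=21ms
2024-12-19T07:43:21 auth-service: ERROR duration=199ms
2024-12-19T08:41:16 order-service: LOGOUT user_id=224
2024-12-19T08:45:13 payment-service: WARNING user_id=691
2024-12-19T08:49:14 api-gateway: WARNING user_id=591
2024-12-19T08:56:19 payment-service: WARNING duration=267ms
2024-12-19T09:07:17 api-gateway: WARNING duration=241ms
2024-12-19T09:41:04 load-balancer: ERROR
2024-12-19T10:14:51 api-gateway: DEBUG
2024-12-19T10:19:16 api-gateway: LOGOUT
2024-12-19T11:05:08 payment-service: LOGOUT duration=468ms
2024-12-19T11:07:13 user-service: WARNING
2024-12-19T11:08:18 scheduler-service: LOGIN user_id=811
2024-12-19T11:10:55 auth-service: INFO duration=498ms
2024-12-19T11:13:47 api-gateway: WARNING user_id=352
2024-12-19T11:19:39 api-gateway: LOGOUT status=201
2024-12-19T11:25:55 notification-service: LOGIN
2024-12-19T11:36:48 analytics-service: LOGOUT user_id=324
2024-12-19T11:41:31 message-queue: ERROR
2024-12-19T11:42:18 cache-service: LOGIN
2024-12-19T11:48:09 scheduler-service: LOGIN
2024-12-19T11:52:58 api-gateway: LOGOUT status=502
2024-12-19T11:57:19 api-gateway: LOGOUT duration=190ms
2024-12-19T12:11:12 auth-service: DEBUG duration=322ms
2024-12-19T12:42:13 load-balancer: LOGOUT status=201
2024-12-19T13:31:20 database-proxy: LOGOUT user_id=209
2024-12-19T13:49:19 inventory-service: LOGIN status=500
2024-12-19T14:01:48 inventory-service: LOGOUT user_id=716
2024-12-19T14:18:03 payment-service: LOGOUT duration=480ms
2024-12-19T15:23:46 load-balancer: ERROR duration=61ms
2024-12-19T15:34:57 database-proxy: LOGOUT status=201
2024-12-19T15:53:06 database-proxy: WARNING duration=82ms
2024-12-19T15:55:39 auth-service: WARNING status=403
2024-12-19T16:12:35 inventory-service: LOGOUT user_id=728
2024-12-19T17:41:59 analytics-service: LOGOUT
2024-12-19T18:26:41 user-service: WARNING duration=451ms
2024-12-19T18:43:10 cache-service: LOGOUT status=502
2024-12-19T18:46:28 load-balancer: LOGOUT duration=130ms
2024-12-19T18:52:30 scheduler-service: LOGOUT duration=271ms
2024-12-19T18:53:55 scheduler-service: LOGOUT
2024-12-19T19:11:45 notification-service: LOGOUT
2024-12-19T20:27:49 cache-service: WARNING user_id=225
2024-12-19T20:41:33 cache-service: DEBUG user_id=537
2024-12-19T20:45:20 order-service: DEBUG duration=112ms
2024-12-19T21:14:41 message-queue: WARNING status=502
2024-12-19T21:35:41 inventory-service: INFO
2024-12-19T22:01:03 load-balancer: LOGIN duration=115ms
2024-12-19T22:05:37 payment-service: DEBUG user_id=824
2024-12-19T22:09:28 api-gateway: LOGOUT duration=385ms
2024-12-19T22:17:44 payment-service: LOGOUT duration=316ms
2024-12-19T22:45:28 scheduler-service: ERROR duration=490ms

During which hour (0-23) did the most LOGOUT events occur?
11

To find the peak hour:

1. Group all LOGOUT events by hour
2. Count events in each hour
3. Find hour with maximum count
4. Peak hour: 11 (with 5 events)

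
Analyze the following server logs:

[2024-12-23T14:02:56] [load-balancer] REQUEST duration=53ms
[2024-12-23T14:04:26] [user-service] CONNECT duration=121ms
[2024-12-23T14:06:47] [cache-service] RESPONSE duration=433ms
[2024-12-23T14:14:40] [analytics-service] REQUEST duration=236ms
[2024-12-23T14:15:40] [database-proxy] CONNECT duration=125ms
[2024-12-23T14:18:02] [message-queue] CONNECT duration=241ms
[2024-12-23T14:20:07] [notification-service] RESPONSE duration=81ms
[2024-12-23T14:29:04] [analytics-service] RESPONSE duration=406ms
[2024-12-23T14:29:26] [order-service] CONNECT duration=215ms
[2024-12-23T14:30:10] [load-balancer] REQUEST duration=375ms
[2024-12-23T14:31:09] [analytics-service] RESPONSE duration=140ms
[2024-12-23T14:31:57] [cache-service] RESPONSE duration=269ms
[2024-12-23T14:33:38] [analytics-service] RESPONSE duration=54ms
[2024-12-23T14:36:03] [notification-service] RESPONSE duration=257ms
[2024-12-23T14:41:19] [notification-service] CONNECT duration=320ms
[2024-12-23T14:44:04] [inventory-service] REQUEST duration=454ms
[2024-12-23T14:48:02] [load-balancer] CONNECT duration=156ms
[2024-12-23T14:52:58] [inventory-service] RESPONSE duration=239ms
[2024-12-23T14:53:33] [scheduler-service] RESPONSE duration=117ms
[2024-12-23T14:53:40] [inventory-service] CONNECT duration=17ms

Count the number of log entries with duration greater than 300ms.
5

To count timeouts:

1. Threshold: 300ms
2. Extract duration from each log entry
3. Count entries where duration > 300
4. Timeout count: 5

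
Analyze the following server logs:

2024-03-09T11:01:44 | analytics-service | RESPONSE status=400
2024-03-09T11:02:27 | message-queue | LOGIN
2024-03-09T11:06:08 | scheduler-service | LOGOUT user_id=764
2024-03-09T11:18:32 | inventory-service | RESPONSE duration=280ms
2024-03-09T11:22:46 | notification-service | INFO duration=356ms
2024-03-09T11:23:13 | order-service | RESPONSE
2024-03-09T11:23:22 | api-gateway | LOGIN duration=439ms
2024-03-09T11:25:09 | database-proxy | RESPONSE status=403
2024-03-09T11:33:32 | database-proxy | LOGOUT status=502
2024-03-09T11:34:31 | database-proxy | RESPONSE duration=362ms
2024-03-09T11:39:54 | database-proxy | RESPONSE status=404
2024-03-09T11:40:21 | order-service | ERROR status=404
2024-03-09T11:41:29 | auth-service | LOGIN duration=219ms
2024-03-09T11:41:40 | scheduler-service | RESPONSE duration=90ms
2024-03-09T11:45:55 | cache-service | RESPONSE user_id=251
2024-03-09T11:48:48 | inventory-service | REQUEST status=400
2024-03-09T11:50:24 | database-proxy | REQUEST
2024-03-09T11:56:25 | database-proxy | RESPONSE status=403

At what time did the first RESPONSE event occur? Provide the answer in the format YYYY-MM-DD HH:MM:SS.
2024-03-09 11:01:44

To find the first event:

1. Filter for all RESPONSE events
2. Sort by timestamp
3. Select the first one
4. Timestamp: 2024-03-09 11:01:44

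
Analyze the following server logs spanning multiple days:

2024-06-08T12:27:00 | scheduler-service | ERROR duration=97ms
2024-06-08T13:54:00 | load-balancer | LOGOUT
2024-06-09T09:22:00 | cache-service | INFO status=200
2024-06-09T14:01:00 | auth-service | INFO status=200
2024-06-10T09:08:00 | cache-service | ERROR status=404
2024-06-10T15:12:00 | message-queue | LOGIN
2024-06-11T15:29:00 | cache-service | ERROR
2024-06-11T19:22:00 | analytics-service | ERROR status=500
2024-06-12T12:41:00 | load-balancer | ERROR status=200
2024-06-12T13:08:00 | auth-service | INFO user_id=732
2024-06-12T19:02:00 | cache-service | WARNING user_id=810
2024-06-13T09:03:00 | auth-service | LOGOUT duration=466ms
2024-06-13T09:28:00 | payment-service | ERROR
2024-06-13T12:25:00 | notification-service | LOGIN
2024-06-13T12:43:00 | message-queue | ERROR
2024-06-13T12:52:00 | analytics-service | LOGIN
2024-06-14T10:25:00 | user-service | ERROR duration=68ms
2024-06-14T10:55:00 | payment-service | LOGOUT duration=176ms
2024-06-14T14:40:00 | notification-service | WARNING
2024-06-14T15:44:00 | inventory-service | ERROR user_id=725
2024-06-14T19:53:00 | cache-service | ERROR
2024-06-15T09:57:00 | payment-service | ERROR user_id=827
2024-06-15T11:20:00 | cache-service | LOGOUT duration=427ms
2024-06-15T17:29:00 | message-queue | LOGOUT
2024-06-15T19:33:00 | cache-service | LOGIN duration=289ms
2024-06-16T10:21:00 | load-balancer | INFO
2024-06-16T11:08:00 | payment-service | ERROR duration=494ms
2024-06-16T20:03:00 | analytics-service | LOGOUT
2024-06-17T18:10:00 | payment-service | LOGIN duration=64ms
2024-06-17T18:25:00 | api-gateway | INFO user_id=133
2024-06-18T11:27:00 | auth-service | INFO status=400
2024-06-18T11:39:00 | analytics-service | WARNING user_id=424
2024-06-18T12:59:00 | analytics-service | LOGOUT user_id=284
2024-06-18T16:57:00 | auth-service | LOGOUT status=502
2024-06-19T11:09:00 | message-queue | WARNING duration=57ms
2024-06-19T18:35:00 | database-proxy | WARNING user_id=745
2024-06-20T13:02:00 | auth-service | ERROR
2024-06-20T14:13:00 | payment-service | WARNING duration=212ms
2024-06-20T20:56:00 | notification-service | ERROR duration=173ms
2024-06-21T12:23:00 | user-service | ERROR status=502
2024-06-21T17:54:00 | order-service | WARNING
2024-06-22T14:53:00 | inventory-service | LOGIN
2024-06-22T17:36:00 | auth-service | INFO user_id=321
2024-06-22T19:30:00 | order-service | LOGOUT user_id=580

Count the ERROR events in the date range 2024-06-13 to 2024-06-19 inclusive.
7

To filter by date range:

1. Date range: 2024-06-13 through 2024-06-19, both dates inclusive
2. Filter for ERROR events whose date falls in this range
3. Count matching events: 7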